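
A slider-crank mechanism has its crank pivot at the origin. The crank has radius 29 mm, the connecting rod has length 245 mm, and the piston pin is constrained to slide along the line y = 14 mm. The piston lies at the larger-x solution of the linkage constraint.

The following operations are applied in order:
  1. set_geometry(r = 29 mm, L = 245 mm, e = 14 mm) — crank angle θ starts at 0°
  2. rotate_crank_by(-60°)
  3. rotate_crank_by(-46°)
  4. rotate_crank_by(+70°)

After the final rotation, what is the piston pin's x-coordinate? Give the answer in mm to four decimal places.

set_geometry: r = 29 mm, L = 245 mm, e = 14 mm; θ ← 0°
rotate_crank_by(-60°): θ ← 0° -60° = -60°
rotate_crank_by(-46°): θ ← -60° -46° = -106°
rotate_crank_by(+70°): θ ← -106° +70° = -36°
crank pin P = (r cos θ, r sin θ) = (23.461493, -17.045772)
h = r sin θ − e = -17.045772 − 14 = -31.045772
x = r cos θ + √(L² − h²) = 23.461493 + √(60025.0 − 963.8400) = 23.461493 + 243.025019 = 266.486512

266.4865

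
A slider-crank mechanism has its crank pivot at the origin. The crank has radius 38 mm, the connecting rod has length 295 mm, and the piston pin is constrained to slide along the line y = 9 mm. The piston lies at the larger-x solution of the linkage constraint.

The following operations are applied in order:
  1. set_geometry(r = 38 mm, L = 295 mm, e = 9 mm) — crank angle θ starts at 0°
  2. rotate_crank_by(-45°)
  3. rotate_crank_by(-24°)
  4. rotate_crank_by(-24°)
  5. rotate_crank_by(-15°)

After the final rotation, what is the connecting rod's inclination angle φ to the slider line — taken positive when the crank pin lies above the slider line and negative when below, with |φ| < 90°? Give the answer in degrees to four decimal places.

set_geometry: r = 38 mm, L = 295 mm, e = 9 mm; θ ← 0°
rotate_crank_by(-45°): θ ← 0° -45° = -45°
rotate_crank_by(-24°): θ ← -45° -24° = -69°
rotate_crank_by(-24°): θ ← -69° -24° = -93°
rotate_crank_by(-15°): θ ← -93° -15° = -108°
crank pin P = (r cos θ, r sin θ) = (-11.742646, -36.140148)
h = r sin θ − e = -36.140148 − 9 = -45.140148
sin φ = h / L = -45.140148 / 295 = -0.15301745
φ = arcsin(-0.15301745) = -8.801833°

-8.8018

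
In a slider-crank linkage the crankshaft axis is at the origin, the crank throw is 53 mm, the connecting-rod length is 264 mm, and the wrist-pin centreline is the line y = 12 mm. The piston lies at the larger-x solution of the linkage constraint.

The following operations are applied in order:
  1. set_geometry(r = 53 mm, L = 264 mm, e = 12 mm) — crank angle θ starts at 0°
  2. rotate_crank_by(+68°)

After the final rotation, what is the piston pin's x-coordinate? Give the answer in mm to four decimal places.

281.2285

set_geometry: r = 53 mm, L = 264 mm, e = 12 mm; θ ← 0°
rotate_crank_by(+68°): θ ← 0° +68° = 68°
crank pin P = (r cos θ, r sin θ) = (19.854149, 49.140744)
h = r sin θ − e = 49.140744 − 12 = 37.140744
x = r cos θ + √(L² − h²) = 19.854149 + √(69696.0 − 1379.4349) = 19.854149 + 261.374377 = 281.228527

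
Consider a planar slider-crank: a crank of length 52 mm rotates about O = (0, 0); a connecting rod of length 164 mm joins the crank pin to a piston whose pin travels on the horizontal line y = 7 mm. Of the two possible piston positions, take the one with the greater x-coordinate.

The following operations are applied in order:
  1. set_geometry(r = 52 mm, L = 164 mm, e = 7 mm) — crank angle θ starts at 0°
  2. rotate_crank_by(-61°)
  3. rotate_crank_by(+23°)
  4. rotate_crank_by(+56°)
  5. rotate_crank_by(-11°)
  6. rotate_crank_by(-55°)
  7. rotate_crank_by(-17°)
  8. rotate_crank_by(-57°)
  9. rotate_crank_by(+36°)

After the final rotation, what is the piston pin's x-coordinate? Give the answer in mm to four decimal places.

set_geometry: r = 52 mm, L = 164 mm, e = 7 mm; θ ← 0°
rotate_crank_by(-61°): θ ← 0° -61° = -61°
rotate_crank_by(+23°): θ ← -61° +23° = -38°
rotate_crank_by(+56°): θ ← -38° +56° = 18°
rotate_crank_by(-11°): θ ← 18° -11° = 7°
rotate_crank_by(-55°): θ ← 7° -55° = -48°
rotate_crank_by(-17°): θ ← -48° -17° = -65°
rotate_crank_by(-57°): θ ← -65° -57° = -122°
rotate_crank_by(+36°): θ ← -122° +36° = -86°
crank pin P = (r cos θ, r sin θ) = (3.627337, -51.873331)
h = r sin θ − e = -51.873331 − 7 = -58.873331
x = r cos θ + √(L² − h²) = 3.627337 + √(26896.0 − 3466.0691) = 3.627337 + 153.068386 = 156.695723

156.6957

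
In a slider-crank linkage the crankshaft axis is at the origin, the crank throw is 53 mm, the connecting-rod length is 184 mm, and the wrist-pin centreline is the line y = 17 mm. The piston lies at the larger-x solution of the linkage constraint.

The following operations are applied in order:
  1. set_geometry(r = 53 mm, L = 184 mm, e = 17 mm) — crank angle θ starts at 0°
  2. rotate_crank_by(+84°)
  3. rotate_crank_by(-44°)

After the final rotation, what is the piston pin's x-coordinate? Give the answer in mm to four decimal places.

223.8070

set_geometry: r = 53 mm, L = 184 mm, e = 17 mm; θ ← 0°
rotate_crank_by(+84°): θ ← 0° +84° = 84°
rotate_crank_by(-44°): θ ← 84° -44° = 40°
crank pin P = (r cos θ, r sin θ) = (40.600355, 34.067743)
h = r sin θ − e = 34.067743 − 17 = 17.067743
x = r cos θ + √(L² − h²) = 40.600355 + √(33856.0 − 291.3079) = 40.600355 + 183.206692 = 223.807048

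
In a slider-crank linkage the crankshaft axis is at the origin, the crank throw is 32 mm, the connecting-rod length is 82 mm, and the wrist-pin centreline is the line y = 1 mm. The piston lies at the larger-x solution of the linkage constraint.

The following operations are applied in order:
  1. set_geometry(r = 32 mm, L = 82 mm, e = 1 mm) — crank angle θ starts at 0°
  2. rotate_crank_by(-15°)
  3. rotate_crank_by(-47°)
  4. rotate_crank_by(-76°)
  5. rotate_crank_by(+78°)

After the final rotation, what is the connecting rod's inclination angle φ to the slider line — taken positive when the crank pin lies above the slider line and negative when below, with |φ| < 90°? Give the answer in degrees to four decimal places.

set_geometry: r = 32 mm, L = 82 mm, e = 1 mm; θ ← 0°
rotate_crank_by(-15°): θ ← 0° -15° = -15°
rotate_crank_by(-47°): θ ← -15° -47° = -62°
rotate_crank_by(-76°): θ ← -62° -76° = -138°
rotate_crank_by(+78°): θ ← -138° +78° = -60°
crank pin P = (r cos θ, r sin θ) = (16.000000, -27.712813)
h = r sin θ − e = -27.712813 − 1 = -28.712813
sin φ = h / L = -28.712813 / 82 = -0.35015626
φ = arcsin(-0.35015626) = -20.496873°

-20.4969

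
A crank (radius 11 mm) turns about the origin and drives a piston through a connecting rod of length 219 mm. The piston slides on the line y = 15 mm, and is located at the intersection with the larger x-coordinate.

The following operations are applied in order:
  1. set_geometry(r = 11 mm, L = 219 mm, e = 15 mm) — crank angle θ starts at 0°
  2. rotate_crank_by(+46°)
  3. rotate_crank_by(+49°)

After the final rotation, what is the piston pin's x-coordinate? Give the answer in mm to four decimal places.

218.0040

set_geometry: r = 11 mm, L = 219 mm, e = 15 mm; θ ← 0°
rotate_crank_by(+46°): θ ← 0° +46° = 46°
rotate_crank_by(+49°): θ ← 46° +49° = 95°
crank pin P = (r cos θ, r sin θ) = (-0.958713, 10.958142)
h = r sin θ − e = 10.958142 − 15 = -4.041858
x = r cos θ + √(L² − h²) = -0.958713 + √(47961.0 − 16.3366) = -0.958713 + 218.962699 = 218.003985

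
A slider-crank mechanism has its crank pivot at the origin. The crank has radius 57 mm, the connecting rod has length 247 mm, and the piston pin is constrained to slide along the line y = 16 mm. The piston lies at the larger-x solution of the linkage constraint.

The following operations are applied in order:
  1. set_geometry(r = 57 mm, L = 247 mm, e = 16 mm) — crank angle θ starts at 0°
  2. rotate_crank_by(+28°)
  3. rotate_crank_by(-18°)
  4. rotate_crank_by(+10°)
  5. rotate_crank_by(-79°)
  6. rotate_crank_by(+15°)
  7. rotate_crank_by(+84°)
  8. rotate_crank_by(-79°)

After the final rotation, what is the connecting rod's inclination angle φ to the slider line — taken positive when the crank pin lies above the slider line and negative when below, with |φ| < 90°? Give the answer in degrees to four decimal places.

set_geometry: r = 57 mm, L = 247 mm, e = 16 mm; θ ← 0°
rotate_crank_by(+28°): θ ← 0° +28° = 28°
rotate_crank_by(-18°): θ ← 28° -18° = 10°
rotate_crank_by(+10°): θ ← 10° +10° = 20°
rotate_crank_by(-79°): θ ← 20° -79° = -59°
rotate_crank_by(+15°): θ ← -59° +15° = -44°
rotate_crank_by(+84°): θ ← -44° +84° = 40°
rotate_crank_by(-79°): θ ← 40° -79° = -39°
crank pin P = (r cos θ, r sin θ) = (44.297320, -35.871262)
h = r sin θ − e = -35.871262 − 16 = -51.871262
sin φ = h / L = -51.871262 / 247 = -0.21000511
φ = arcsin(-0.21000511) = -12.122652°

-12.1227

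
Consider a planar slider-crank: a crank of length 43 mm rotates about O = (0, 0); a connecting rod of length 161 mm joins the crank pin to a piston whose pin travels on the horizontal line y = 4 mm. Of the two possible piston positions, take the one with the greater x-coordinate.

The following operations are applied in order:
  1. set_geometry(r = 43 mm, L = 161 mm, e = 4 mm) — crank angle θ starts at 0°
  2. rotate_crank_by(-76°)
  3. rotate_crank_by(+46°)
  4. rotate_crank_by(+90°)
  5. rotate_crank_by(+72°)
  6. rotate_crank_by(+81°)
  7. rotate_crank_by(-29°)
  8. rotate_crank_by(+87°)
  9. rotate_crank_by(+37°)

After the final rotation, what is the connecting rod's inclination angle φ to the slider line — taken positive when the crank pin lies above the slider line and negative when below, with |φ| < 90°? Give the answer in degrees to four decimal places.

-13.6097

set_geometry: r = 43 mm, L = 161 mm, e = 4 mm; θ ← 0°
rotate_crank_by(-76°): θ ← 0° -76° = -76°
rotate_crank_by(+46°): θ ← -76° +46° = -30°
rotate_crank_by(+90°): θ ← -30° +90° = 60°
rotate_crank_by(+72°): θ ← 60° +72° = 132°
rotate_crank_by(+81°): θ ← 132° +81° = 213°
rotate_crank_by(-29°): θ ← 213° -29° = 184°
rotate_crank_by(+87°): θ ← 184° +87° = 271°
rotate_crank_by(+37°): θ ← 271° +37° = 308°
crank pin P = (r cos θ, r sin θ) = (26.473443, -33.884462)
h = r sin θ − e = -33.884462 − 4 = -37.884462
sin φ = h / L = -37.884462 / 161 = -0.23530722
φ = arcsin(-0.23530722) = -13.609733°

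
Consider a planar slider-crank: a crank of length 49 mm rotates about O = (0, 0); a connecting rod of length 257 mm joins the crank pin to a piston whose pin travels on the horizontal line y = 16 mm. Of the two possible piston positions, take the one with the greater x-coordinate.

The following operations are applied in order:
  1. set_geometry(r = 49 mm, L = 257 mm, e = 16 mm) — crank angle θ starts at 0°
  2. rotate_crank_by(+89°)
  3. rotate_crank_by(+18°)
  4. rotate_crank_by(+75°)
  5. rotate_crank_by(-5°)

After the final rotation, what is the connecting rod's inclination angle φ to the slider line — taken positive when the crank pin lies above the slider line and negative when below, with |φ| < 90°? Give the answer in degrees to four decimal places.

set_geometry: r = 49 mm, L = 257 mm, e = 16 mm; θ ← 0°
rotate_crank_by(+89°): θ ← 0° +89° = 89°
rotate_crank_by(+18°): θ ← 89° +18° = 107°
rotate_crank_by(+75°): θ ← 107° +75° = 182°
rotate_crank_by(-5°): θ ← 182° -5° = 177°
crank pin P = (r cos θ, r sin θ) = (-48.932847, 2.564462)
h = r sin θ − e = 2.564462 − 16 = -13.435538
sin φ = h / L = -13.435538 / 257 = -0.05227836
φ = arcsin(-0.05227836) = -2.996695°

-2.9967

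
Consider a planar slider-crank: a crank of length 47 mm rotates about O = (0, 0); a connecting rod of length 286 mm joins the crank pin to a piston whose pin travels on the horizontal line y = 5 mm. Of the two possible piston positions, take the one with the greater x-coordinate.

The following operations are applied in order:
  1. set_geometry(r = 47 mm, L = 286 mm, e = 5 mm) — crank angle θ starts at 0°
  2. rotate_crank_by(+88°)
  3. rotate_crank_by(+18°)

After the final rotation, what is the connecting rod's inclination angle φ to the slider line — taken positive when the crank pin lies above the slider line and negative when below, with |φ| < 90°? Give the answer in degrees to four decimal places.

8.0760

set_geometry: r = 47 mm, L = 286 mm, e = 5 mm; θ ← 0°
rotate_crank_by(+88°): θ ← 0° +88° = 88°
rotate_crank_by(+18°): θ ← 88° +18° = 106°
crank pin P = (r cos θ, r sin θ) = (-12.954956, 45.179300)
h = r sin θ − e = 45.179300 − 5 = 40.179300
sin φ = h / L = 40.179300 / 286 = 0.14048706
φ = arcsin(0.14048706) = 8.076031°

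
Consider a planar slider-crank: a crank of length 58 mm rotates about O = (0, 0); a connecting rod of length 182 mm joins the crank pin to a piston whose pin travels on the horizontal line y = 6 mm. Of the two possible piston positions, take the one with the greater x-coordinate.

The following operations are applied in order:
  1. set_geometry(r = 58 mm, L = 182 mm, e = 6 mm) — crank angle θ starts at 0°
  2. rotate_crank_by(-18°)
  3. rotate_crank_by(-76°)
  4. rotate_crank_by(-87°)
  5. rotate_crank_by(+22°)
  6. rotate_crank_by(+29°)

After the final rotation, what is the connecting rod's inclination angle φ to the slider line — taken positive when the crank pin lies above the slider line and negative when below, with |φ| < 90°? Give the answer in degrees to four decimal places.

set_geometry: r = 58 mm, L = 182 mm, e = 6 mm; θ ← 0°
rotate_crank_by(-18°): θ ← 0° -18° = -18°
rotate_crank_by(-76°): θ ← -18° -76° = -94°
rotate_crank_by(-87°): θ ← -94° -87° = -181°
rotate_crank_by(+22°): θ ← -181° +22° = -159°
rotate_crank_by(+29°): θ ← -159° +29° = -130°
crank pin P = (r cos θ, r sin θ) = (-37.281681, -44.430578)
h = r sin θ − e = -44.430578 − 6 = -50.430578
sin φ = h / L = -50.430578 / 182 = -0.27709109
φ = arcsin(-0.27709109) = -16.086668°

-16.0867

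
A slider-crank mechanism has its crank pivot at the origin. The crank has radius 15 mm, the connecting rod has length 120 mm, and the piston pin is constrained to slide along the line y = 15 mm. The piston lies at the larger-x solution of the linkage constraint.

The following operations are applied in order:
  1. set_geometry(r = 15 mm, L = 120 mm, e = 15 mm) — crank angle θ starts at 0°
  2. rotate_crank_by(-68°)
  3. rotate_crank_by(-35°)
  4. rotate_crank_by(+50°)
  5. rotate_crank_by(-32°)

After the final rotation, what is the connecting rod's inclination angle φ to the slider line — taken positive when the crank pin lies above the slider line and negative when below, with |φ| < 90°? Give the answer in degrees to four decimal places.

set_geometry: r = 15 mm, L = 120 mm, e = 15 mm; θ ← 0°
rotate_crank_by(-68°): θ ← 0° -68° = -68°
rotate_crank_by(-35°): θ ← -68° -35° = -103°
rotate_crank_by(+50°): θ ← -103° +50° = -53°
rotate_crank_by(-32°): θ ← -53° -32° = -85°
crank pin P = (r cos θ, r sin θ) = (1.307336, -14.942920)
h = r sin θ − e = -14.942920 − 15 = -29.942920
sin φ = h / L = -29.942920 / 120 = -0.24952434
φ = arcsin(-0.24952434) = -14.449367°

-14.4494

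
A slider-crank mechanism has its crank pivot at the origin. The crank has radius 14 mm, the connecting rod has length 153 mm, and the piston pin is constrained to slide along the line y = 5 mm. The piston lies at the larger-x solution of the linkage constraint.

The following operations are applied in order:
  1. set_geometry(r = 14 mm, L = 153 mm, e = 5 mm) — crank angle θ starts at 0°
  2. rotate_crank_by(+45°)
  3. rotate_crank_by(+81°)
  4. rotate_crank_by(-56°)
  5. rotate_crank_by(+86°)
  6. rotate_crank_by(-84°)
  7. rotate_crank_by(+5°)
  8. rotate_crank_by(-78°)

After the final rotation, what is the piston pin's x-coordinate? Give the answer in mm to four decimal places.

166.9080

set_geometry: r = 14 mm, L = 153 mm, e = 5 mm; θ ← 0°
rotate_crank_by(+45°): θ ← 0° +45° = 45°
rotate_crank_by(+81°): θ ← 45° +81° = 126°
rotate_crank_by(-56°): θ ← 126° -56° = 70°
rotate_crank_by(+86°): θ ← 70° +86° = 156°
rotate_crank_by(-84°): θ ← 156° -84° = 72°
rotate_crank_by(+5°): θ ← 72° +5° = 77°
rotate_crank_by(-78°): θ ← 77° -78° = -1°
crank pin P = (r cos θ, r sin θ) = (13.997868, -0.244334)
h = r sin θ − e = -0.244334 − 5 = -5.244334
x = r cos θ + √(L² − h²) = 13.997868 + √(23409.0 − 27.5030) = 13.997868 + 152.910094 = 166.907962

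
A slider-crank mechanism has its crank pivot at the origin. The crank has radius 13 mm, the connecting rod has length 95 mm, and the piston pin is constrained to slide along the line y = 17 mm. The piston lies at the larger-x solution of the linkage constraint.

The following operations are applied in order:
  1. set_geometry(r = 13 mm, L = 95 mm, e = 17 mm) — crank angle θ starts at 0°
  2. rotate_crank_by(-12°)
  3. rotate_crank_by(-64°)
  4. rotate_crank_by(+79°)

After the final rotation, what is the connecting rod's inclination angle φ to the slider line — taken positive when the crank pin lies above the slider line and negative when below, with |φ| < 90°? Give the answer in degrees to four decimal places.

set_geometry: r = 13 mm, L = 95 mm, e = 17 mm; θ ← 0°
rotate_crank_by(-12°): θ ← 0° -12° = -12°
rotate_crank_by(-64°): θ ← -12° -64° = -76°
rotate_crank_by(+79°): θ ← -76° +79° = 3°
crank pin P = (r cos θ, r sin θ) = (12.982184, 0.680367)
h = r sin θ − e = 0.680367 − 17 = -16.319633
sin φ = h / L = -16.319633 / 95 = -0.17178561
φ = arcsin(-0.17178561) = -9.891654°

-9.8917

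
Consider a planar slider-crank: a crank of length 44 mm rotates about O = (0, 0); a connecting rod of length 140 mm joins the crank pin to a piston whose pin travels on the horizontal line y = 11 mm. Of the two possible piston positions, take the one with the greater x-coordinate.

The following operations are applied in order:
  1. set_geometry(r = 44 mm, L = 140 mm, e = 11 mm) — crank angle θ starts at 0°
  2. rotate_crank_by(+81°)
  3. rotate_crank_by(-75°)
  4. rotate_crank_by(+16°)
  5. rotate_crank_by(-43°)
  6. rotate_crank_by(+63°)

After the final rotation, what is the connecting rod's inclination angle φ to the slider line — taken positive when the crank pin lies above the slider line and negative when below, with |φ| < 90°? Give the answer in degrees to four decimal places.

set_geometry: r = 44 mm, L = 140 mm, e = 11 mm; θ ← 0°
rotate_crank_by(+81°): θ ← 0° +81° = 81°
rotate_crank_by(-75°): θ ← 81° -75° = 6°
rotate_crank_by(+16°): θ ← 6° +16° = 22°
rotate_crank_by(-43°): θ ← 22° -43° = -21°
rotate_crank_by(+63°): θ ← -21° +63° = 42°
crank pin P = (r cos θ, r sin θ) = (32.698372, 29.441747)
h = r sin θ − e = 29.441747 − 11 = 18.441747
sin φ = h / L = 18.441747 / 140 = 0.13172676
φ = arcsin(0.13172676) = 7.569387°

7.5694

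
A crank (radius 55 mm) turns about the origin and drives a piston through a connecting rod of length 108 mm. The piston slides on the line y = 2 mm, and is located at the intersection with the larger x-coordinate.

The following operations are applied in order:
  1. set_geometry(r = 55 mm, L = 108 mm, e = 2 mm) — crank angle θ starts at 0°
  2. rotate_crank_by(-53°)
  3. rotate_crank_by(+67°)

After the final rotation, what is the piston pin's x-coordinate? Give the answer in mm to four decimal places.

set_geometry: r = 55 mm, L = 108 mm, e = 2 mm; θ ← 0°
rotate_crank_by(-53°): θ ← 0° -53° = -53°
rotate_crank_by(+67°): θ ← -53° +67° = 14°
crank pin P = (r cos θ, r sin θ) = (53.366265, 13.305704)
h = r sin θ − e = 13.305704 − 2 = 11.305704
x = r cos θ + √(L² − h²) = 53.366265 + √(11664.0 − 127.8189) = 53.366265 + 107.406615 = 160.772880

160.7729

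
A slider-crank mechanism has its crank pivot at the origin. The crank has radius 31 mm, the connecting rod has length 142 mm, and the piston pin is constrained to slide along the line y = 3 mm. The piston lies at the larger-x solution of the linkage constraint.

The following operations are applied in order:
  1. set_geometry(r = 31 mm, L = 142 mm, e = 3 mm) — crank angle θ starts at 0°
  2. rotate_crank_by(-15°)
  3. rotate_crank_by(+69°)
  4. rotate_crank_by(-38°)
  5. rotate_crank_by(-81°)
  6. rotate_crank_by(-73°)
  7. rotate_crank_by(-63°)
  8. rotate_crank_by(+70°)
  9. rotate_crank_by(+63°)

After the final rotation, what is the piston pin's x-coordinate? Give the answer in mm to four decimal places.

150.0195

set_geometry: r = 31 mm, L = 142 mm, e = 3 mm; θ ← 0°
rotate_crank_by(-15°): θ ← 0° -15° = -15°
rotate_crank_by(+69°): θ ← -15° +69° = 54°
rotate_crank_by(-38°): θ ← 54° -38° = 16°
rotate_crank_by(-81°): θ ← 16° -81° = -65°
rotate_crank_by(-73°): θ ← -65° -73° = -138°
rotate_crank_by(-63°): θ ← -138° -63° = -201°
rotate_crank_by(+70°): θ ← -201° +70° = -131°
rotate_crank_by(+63°): θ ← -131° +63° = -68°
crank pin P = (r cos θ, r sin θ) = (11.612804, -28.742699)
h = r sin θ − e = -28.742699 − 3 = -31.742699
x = r cos θ + √(L² − h²) = 11.612804 + √(20164.0 − 1007.5990) = 11.612804 + 138.406651 = 150.019455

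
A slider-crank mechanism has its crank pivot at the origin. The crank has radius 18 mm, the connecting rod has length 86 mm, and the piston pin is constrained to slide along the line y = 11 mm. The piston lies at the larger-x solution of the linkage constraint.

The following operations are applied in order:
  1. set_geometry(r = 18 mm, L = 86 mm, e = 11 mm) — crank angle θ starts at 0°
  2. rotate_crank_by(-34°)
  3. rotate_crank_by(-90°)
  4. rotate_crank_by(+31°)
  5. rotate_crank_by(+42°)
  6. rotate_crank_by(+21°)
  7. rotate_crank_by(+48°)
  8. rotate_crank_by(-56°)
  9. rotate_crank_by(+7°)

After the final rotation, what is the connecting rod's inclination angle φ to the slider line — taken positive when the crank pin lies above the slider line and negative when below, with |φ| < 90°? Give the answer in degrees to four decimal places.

set_geometry: r = 18 mm, L = 86 mm, e = 11 mm; θ ← 0°
rotate_crank_by(-34°): θ ← 0° -34° = -34°
rotate_crank_by(-90°): θ ← -34° -90° = -124°
rotate_crank_by(+31°): θ ← -124° +31° = -93°
rotate_crank_by(+42°): θ ← -93° +42° = -51°
rotate_crank_by(+21°): θ ← -51° +21° = -30°
rotate_crank_by(+48°): θ ← -30° +48° = 18°
rotate_crank_by(-56°): θ ← 18° -56° = -38°
rotate_crank_by(+7°): θ ← -38° +7° = -31°
crank pin P = (r cos θ, r sin θ) = (15.429011, -9.270685)
h = r sin θ − e = -9.270685 − 11 = -20.270685
sin φ = h / L = -20.270685 / 86 = -0.23570564
φ = arcsin(-0.23570564) = -13.633222°

-13.6332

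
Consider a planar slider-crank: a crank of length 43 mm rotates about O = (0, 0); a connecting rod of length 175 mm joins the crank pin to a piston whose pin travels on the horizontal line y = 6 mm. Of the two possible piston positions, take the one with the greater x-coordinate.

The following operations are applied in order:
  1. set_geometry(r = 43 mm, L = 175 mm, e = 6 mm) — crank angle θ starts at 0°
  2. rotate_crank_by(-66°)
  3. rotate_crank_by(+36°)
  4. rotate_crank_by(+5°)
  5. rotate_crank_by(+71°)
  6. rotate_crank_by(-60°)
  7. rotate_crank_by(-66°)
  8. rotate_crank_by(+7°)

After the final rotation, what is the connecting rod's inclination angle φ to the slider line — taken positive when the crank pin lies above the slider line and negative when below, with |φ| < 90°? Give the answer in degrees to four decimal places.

set_geometry: r = 43 mm, L = 175 mm, e = 6 mm; θ ← 0°
rotate_crank_by(-66°): θ ← 0° -66° = -66°
rotate_crank_by(+36°): θ ← -66° +36° = -30°
rotate_crank_by(+5°): θ ← -30° +5° = -25°
rotate_crank_by(+71°): θ ← -25° +71° = 46°
rotate_crank_by(-60°): θ ← 46° -60° = -14°
rotate_crank_by(-66°): θ ← -14° -66° = -80°
rotate_crank_by(+7°): θ ← -80° +7° = -73°
crank pin P = (r cos θ, r sin θ) = (12.571983, -41.121105)
h = r sin θ − e = -41.121105 − 6 = -47.121105
sin φ = h / L = -47.121105 / 175 = -0.26926345
φ = arcsin(-0.26926345) = -15.620443°

-15.6204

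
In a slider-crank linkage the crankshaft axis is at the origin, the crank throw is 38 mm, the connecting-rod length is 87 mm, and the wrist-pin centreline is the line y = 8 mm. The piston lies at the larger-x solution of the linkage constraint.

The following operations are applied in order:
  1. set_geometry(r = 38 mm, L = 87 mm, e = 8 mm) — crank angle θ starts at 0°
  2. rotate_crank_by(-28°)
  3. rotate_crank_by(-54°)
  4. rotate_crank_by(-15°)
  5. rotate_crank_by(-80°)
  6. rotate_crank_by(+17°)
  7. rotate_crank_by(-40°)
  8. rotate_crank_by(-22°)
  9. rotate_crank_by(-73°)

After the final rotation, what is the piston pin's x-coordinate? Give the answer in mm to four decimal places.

set_geometry: r = 38 mm, L = 87 mm, e = 8 mm; θ ← 0°
rotate_crank_by(-28°): θ ← 0° -28° = -28°
rotate_crank_by(-54°): θ ← -28° -54° = -82°
rotate_crank_by(-15°): θ ← -82° -15° = -97°
rotate_crank_by(-80°): θ ← -97° -80° = -177°
rotate_crank_by(+17°): θ ← -177° +17° = -160°
rotate_crank_by(-40°): θ ← -160° -40° = -200°
rotate_crank_by(-22°): θ ← -200° -22° = -222°
rotate_crank_by(-73°): θ ← -222° -73° = -295°
crank pin P = (r cos θ, r sin θ) = (16.059494, 34.439696)
h = r sin θ − e = 34.439696 − 8 = 26.439696
x = r cos θ + √(L² − h²) = 16.059494 + √(7569.0 − 699.0575) = 16.059494 + 82.885116 = 98.944610

98.9446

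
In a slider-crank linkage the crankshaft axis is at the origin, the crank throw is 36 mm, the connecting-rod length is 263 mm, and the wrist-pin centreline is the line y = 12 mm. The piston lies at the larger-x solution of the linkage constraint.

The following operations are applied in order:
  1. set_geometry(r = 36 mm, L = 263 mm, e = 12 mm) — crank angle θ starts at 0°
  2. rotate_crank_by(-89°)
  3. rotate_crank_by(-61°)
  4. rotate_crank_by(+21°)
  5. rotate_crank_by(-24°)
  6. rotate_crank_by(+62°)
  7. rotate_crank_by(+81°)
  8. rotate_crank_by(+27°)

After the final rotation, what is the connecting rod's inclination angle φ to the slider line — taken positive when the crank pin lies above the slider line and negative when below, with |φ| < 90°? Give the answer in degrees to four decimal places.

set_geometry: r = 36 mm, L = 263 mm, e = 12 mm; θ ← 0°
rotate_crank_by(-89°): θ ← 0° -89° = -89°
rotate_crank_by(-61°): θ ← -89° -61° = -150°
rotate_crank_by(+21°): θ ← -150° +21° = -129°
rotate_crank_by(-24°): θ ← -129° -24° = -153°
rotate_crank_by(+62°): θ ← -153° +62° = -91°
rotate_crank_by(+81°): θ ← -91° +81° = -10°
rotate_crank_by(+27°): θ ← -10° +27° = 17°
crank pin P = (r cos θ, r sin θ) = (34.426971, 10.525381)
h = r sin θ − e = 10.525381 − 12 = -1.474619
sin φ = h / L = -1.474619 / 263 = -0.00560691
φ = arcsin(-0.00560691) = -0.321254°

-0.3213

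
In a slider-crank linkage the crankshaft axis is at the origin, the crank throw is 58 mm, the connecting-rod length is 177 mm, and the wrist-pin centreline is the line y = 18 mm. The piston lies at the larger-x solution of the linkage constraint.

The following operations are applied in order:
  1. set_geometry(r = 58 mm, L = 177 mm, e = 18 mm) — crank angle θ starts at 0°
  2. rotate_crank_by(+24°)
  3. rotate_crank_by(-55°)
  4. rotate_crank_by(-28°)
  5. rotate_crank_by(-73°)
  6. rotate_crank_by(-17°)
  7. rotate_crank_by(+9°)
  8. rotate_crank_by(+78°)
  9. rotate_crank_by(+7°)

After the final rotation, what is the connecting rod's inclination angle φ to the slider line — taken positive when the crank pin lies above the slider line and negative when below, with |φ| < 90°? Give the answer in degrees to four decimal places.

set_geometry: r = 58 mm, L = 177 mm, e = 18 mm; θ ← 0°
rotate_crank_by(+24°): θ ← 0° +24° = 24°
rotate_crank_by(-55°): θ ← 24° -55° = -31°
rotate_crank_by(-28°): θ ← -31° -28° = -59°
rotate_crank_by(-73°): θ ← -59° -73° = -132°
rotate_crank_by(-17°): θ ← -132° -17° = -149°
rotate_crank_by(+9°): θ ← -149° +9° = -140°
rotate_crank_by(+78°): θ ← -140° +78° = -62°
rotate_crank_by(+7°): θ ← -62° +7° = -55°
crank pin P = (r cos θ, r sin θ) = (33.267433, -47.510819)
h = r sin θ − e = -47.510819 − 18 = -65.510819
sin φ = h / L = -65.510819 / 177 = -0.37011762
φ = arcsin(-0.37011762) = -21.722871°

-21.7229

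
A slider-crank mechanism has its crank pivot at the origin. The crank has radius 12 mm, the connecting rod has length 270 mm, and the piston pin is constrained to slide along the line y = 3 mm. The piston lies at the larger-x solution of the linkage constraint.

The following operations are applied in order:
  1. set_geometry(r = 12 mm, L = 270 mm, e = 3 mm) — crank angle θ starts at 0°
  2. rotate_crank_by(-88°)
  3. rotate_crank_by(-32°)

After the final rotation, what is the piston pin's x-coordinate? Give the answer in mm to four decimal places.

set_geometry: r = 12 mm, L = 270 mm, e = 3 mm; θ ← 0°
rotate_crank_by(-88°): θ ← 0° -88° = -88°
rotate_crank_by(-32°): θ ← -88° -32° = -120°
crank pin P = (r cos θ, r sin θ) = (-6.000000, -10.392305)
h = r sin θ − e = -10.392305 − 3 = -13.392305
x = r cos θ + √(L² − h²) = -6.000000 + √(72900.0 − 179.3538) = -6.000000 + 269.667659 = 263.667659

263.6677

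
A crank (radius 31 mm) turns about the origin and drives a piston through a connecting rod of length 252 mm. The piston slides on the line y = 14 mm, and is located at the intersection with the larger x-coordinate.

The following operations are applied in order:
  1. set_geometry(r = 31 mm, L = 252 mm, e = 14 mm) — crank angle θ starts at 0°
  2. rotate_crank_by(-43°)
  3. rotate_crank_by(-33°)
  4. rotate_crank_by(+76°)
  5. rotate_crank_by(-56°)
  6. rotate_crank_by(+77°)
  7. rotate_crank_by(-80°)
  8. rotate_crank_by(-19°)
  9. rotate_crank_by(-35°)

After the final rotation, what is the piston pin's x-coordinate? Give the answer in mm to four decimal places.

236.2716

set_geometry: r = 31 mm, L = 252 mm, e = 14 mm; θ ← 0°
rotate_crank_by(-43°): θ ← 0° -43° = -43°
rotate_crank_by(-33°): θ ← -43° -33° = -76°
rotate_crank_by(+76°): θ ← -76° +76° = 0°
rotate_crank_by(-56°): θ ← 0° -56° = -56°
rotate_crank_by(+77°): θ ← -56° +77° = 21°
rotate_crank_by(-80°): θ ← 21° -80° = -59°
rotate_crank_by(-19°): θ ← -59° -19° = -78°
rotate_crank_by(-35°): θ ← -78° -35° = -113°
crank pin P = (r cos θ, r sin θ) = (-12.112665, -28.535650)
h = r sin θ − e = -28.535650 − 14 = -42.535650
x = r cos θ + √(L² − h²) = -12.112665 + √(63504.0 − 1809.2816) = -12.112665 + 248.384215 = 236.271550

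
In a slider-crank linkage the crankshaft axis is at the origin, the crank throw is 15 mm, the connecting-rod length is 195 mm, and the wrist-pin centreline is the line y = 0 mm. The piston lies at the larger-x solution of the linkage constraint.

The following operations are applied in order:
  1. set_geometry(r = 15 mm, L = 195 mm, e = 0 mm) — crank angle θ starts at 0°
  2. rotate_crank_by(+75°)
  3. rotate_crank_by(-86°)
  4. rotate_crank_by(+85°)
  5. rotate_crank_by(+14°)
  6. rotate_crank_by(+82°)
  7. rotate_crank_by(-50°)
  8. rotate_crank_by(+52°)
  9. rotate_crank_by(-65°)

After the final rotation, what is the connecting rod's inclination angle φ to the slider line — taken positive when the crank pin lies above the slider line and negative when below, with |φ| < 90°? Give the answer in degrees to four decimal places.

set_geometry: r = 15 mm, L = 195 mm, e = 0 mm; θ ← 0°
rotate_crank_by(+75°): θ ← 0° +75° = 75°
rotate_crank_by(-86°): θ ← 75° -86° = -11°
rotate_crank_by(+85°): θ ← -11° +85° = 74°
rotate_crank_by(+14°): θ ← 74° +14° = 88°
rotate_crank_by(+82°): θ ← 88° +82° = 170°
rotate_crank_by(-50°): θ ← 170° -50° = 120°
rotate_crank_by(+52°): θ ← 120° +52° = 172°
rotate_crank_by(-65°): θ ← 172° -65° = 107°
crank pin P = (r cos θ, r sin θ) = (-4.385576, 14.344571)
h = r sin θ − e = 14.344571 − 0 = 14.344571
sin φ = h / L = 14.344571 / 195 = 0.07356190
φ = arcsin(0.07356190) = 4.218597°

4.2186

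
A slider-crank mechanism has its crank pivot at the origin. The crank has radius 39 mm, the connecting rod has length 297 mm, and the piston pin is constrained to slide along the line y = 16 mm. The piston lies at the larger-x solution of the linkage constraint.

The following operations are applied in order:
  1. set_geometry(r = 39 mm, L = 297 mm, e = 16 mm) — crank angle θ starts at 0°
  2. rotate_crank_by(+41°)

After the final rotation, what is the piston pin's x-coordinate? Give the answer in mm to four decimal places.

326.2789

set_geometry: r = 39 mm, L = 297 mm, e = 16 mm; θ ← 0°
rotate_crank_by(+41°): θ ← 0° +41° = 41°
crank pin P = (r cos θ, r sin θ) = (29.433674, 25.586302)
h = r sin θ − e = 25.586302 − 16 = 9.586302
x = r cos θ + √(L² − h²) = 29.433674 + √(88209.0 − 91.8972) = 29.433674 + 296.845251 = 326.278924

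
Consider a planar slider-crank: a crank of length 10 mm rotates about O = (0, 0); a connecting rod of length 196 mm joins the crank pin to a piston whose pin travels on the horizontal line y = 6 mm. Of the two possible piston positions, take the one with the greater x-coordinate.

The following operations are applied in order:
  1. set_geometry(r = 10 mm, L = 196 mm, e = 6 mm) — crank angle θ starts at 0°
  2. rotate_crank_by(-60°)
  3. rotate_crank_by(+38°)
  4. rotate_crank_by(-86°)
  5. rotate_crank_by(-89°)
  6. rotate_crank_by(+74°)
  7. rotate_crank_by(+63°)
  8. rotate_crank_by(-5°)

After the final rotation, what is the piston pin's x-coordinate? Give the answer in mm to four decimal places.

199.6465

set_geometry: r = 10 mm, L = 196 mm, e = 6 mm; θ ← 0°
rotate_crank_by(-60°): θ ← 0° -60° = -60°
rotate_crank_by(+38°): θ ← -60° +38° = -22°
rotate_crank_by(-86°): θ ← -22° -86° = -108°
rotate_crank_by(-89°): θ ← -108° -89° = -197°
rotate_crank_by(+74°): θ ← -197° +74° = -123°
rotate_crank_by(+63°): θ ← -123° +63° = -60°
rotate_crank_by(-5°): θ ← -60° -5° = -65°
crank pin P = (r cos θ, r sin θ) = (4.226183, -9.063078)
h = r sin θ − e = -9.063078 − 6 = -15.063078
x = r cos θ + √(L² − h²) = 4.226183 + √(38416.0 − 226.8963) = 4.226183 + 195.420326 = 199.646508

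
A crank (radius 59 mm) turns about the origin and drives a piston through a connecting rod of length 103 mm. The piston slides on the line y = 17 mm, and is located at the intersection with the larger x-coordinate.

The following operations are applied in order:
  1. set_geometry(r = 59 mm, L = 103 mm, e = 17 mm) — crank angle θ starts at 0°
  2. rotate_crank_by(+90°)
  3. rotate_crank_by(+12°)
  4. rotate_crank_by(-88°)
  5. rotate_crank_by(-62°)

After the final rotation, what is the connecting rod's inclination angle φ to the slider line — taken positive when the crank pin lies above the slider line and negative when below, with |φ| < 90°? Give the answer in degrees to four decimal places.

-36.2091

set_geometry: r = 59 mm, L = 103 mm, e = 17 mm; θ ← 0°
rotate_crank_by(+90°): θ ← 0° +90° = 90°
rotate_crank_by(+12°): θ ← 90° +12° = 102°
rotate_crank_by(-88°): θ ← 102° -88° = 14°
rotate_crank_by(-62°): θ ← 14° -62° = -48°
crank pin P = (r cos θ, r sin θ) = (39.478706, -43.845545)
h = r sin θ − e = -43.845545 − 17 = -60.845545
sin φ = h / L = -60.845545 / 103 = -0.59073344
φ = arcsin(-0.59073344) = -36.209073°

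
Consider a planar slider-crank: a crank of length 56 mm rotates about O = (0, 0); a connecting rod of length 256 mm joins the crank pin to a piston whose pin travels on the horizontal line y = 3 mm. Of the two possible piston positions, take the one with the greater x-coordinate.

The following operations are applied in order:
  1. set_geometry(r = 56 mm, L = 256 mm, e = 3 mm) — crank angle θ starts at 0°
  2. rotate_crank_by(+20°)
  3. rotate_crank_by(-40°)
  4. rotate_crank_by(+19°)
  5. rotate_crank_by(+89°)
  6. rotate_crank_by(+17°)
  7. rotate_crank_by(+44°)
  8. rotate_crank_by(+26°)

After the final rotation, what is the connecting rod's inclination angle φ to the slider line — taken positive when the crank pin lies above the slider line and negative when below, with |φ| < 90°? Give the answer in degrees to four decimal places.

0.4209

set_geometry: r = 56 mm, L = 256 mm, e = 3 mm; θ ← 0°
rotate_crank_by(+20°): θ ← 0° +20° = 20°
rotate_crank_by(-40°): θ ← 20° -40° = -20°
rotate_crank_by(+19°): θ ← -20° +19° = -1°
rotate_crank_by(+89°): θ ← -1° +89° = 88°
rotate_crank_by(+17°): θ ← 88° +17° = 105°
rotate_crank_by(+44°): θ ← 105° +44° = 149°
rotate_crank_by(+26°): θ ← 149° +26° = 175°
crank pin P = (r cos θ, r sin θ) = (-55.786903, 4.880722)
h = r sin θ − e = 4.880722 − 3 = 1.880722
sin φ = h / L = 1.880722 / 256 = 0.00734657
φ = arcsin(0.00734657) = 0.420931°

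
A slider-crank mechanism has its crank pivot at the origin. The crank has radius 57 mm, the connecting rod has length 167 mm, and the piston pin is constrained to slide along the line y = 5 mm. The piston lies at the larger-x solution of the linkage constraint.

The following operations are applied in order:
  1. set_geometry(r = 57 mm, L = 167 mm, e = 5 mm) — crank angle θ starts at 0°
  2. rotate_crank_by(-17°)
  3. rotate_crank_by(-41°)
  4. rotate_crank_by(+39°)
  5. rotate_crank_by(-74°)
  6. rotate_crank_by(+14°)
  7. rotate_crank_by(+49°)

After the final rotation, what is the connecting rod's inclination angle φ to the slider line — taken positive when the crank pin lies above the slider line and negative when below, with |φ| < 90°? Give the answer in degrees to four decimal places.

set_geometry: r = 57 mm, L = 167 mm, e = 5 mm; θ ← 0°
rotate_crank_by(-17°): θ ← 0° -17° = -17°
rotate_crank_by(-41°): θ ← -17° -41° = -58°
rotate_crank_by(+39°): θ ← -58° +39° = -19°
rotate_crank_by(-74°): θ ← -19° -74° = -93°
rotate_crank_by(+14°): θ ← -93° +14° = -79°
rotate_crank_by(+49°): θ ← -79° +49° = -30°
crank pin P = (r cos θ, r sin θ) = (49.363448, -28.500000)
h = r sin θ − e = -28.500000 − 5 = -33.500000
sin φ = h / L = -33.500000 / 167 = -0.20059880
φ = arcsin(-0.20059880) = -11.571978°

-11.5720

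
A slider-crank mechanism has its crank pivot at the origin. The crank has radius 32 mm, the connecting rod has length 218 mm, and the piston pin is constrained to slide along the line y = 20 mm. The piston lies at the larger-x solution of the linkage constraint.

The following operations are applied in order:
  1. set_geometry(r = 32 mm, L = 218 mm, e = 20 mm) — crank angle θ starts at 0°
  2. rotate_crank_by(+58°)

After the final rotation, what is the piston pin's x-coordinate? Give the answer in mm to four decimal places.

234.8405

set_geometry: r = 32 mm, L = 218 mm, e = 20 mm; θ ← 0°
rotate_crank_by(+58°): θ ← 0° +58° = 58°
crank pin P = (r cos θ, r sin θ) = (16.957416, 27.137539)
h = r sin θ − e = 27.137539 − 20 = 7.137539
x = r cos θ + √(L² − h²) = 16.957416 + √(47524.0 − 50.9445) = 16.957416 + 217.883124 = 234.840540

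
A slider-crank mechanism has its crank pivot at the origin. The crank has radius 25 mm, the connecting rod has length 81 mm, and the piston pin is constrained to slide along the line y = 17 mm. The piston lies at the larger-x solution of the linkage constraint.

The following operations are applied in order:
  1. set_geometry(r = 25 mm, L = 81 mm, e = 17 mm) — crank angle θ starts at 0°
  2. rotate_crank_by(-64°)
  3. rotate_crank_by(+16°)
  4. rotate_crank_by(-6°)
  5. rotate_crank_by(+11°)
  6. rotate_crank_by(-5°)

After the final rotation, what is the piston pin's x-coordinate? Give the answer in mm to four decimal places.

set_geometry: r = 25 mm, L = 81 mm, e = 17 mm; θ ← 0°
rotate_crank_by(-64°): θ ← 0° -64° = -64°
rotate_crank_by(+16°): θ ← -64° +16° = -48°
rotate_crank_by(-6°): θ ← -48° -6° = -54°
rotate_crank_by(+11°): θ ← -54° +11° = -43°
rotate_crank_by(-5°): θ ← -43° -5° = -48°
crank pin P = (r cos θ, r sin θ) = (16.728265, -18.578621)
h = r sin θ − e = -18.578621 − 17 = -35.578621
x = r cos θ + √(L² − h²) = 16.728265 + √(6561.0 − 1265.8382) = 16.728265 + 72.767862 = 89.496127

89.4961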